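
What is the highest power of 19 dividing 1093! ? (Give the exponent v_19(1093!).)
v_19(1093!) = 60

Legendre's formula: v_p(n!) = Σ_{k ≥ 1} ⌊n / p^k⌋. For p = 19, n = 1093, the terms are:
  ⌊1093/19^1⌋ = ⌊1093/19⌋ = 57
  ⌊1093/19^2⌋ = ⌊1093/361⌋ = 3
(the next term ⌊1093/19^3⌋ = 0, terminating the sum). Summing: v_19(1093!) = 57 + 3 = 60.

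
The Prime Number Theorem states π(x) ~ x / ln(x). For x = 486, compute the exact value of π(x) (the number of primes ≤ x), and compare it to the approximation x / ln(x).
π(486) = 92;  x/ln(x) ≈ 78.56;  relative error ≈ 14.61%.

Directly count primes up to 486: π(486) = 92. The PNT approximation gives 486/ln(486) ≈ 486/6.18621 ≈ 78.56. Relative error (π(x) − x/ln(x)) / π(x) ≈ 14.61%; the approximation is known to undercount slightly (Li(x) is a better estimate).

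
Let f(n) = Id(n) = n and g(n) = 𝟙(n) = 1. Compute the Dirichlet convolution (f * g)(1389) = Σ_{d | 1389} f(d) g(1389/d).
(Id * 𝟙)(1389) = 1856

Divisors of 1389: [1, 3, 463, 1389]. For each d | 1389:
  d = 1: Id(1) · 𝟙(1389/1) = 1 · 1 = 1
  d = 3: Id(3) · 𝟙(1389/3) = 3 · 1 = 3
  d = 463: Id(463) · 𝟙(1389/463) = 463 · 1 = 463
  d = 1389: Id(1389) · 𝟙(1389/1389) = 1389 · 1 = 1389
Summing: (Id * 𝟙)(1389) = 1 + 3 + 463 + 1389 = 1856.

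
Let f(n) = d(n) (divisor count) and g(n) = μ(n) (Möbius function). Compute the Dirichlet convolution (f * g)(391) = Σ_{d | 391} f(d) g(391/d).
(d * μ)(391) = 1

Divisors of 391: [1, 17, 23, 391]. For each d | 391:
  d = 1: d(1) · μ(391/1) = 1 · 1 = 1
  d = 17: d(17) · μ(391/17) = 2 · -1 = -2
  d = 23: d(23) · μ(391/23) = 2 · -1 = -2
  d = 391: d(391) · μ(391/391) = 4 · 1 = 4
Summing: (d * μ)(391) = 1 + -2 + -2 + 4 = 1.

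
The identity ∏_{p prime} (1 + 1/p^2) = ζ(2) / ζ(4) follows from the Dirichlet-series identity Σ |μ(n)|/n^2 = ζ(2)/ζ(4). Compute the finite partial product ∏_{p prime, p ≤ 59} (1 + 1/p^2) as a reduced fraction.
∏ = 18792194413340635040000000000/12404819654958314061063105597

The primes p ≤ 59 are [2, 3, 5, 7, 11, 13, 17, 19, 23, 29, 31, 37, 41, 43, 47, 53, 59]. For each, (1 + 1/p^2) = (p^2 + 1)/p^2. Multiplying these fractions over p ∈ [2, 3, 5, 7, 11, 13, 17, 19, 23, 29, 31, 37, 41, 43, 47, 53, 59] gives 18792194413340635040000000000/12404819654958314061063105597. (In the limit P → ∞ this tends to ζ(2)/ζ(4).)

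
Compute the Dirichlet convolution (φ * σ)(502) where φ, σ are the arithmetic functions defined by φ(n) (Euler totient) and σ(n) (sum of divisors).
(φ * σ)(502) = 2008

Divisors of 502: [1, 2, 251, 502]. For each d | 502:
  d = 1: φ(1) · σ(502/1) = 1 · 756 = 756
  d = 2: φ(2) · σ(502/2) = 1 · 252 = 252
  d = 251: φ(251) · σ(502/251) = 250 · 3 = 750
  d = 502: φ(502) · σ(502/502) = 250 · 1 = 250
Summing: (φ * σ)(502) = 756 + 252 + 750 + 250 = 2008.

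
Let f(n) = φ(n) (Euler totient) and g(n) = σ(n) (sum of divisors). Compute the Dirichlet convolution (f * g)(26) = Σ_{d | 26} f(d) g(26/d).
(φ * σ)(26) = 104

Divisors of 26: [1, 2, 13, 26]. For each d | 26:
  d = 1: φ(1) · σ(26/1) = 1 · 42 = 42
  d = 2: φ(2) · σ(26/2) = 1 · 14 = 14
  d = 13: φ(13) · σ(26/13) = 12 · 3 = 36
  d = 26: φ(26) · σ(26/26) = 12 · 1 = 12
Summing: (φ * σ)(26) = 42 + 14 + 36 + 12 = 104.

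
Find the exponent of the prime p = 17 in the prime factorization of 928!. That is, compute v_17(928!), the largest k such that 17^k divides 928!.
v_17(928!) = 57

Legendre's formula: v_p(n!) = Σ_{k ≥ 1} ⌊n / p^k⌋. For p = 17, n = 928, the terms are:
  ⌊928/17^1⌋ = ⌊928/17⌋ = 54
  ⌊928/17^2⌋ = ⌊928/289⌋ = 3
(the next term ⌊928/17^3⌋ = 0, terminating the sum). Summing: v_17(928!) = 54 + 3 = 57.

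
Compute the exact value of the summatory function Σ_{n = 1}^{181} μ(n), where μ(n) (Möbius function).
Σ_{n ≤ 181} μ(n) = -4

Compute μ(n) for each 1 ≤ n ≤ 181: μ(1) = 1, μ(2) = -1, μ(3) = -1, μ(4) = 0, μ(5) = -1, μ(6) = 1, μ(7) = -1, μ(8) = 0, μ(9) = 0, μ(10) = 1, μ(11) = -1, μ(12) = 0, μ(13) = -1, μ(14) = 1, μ(15) = 1, μ(16) = 0, μ(17) = -1, μ(18) = 0, μ(19) = -1, μ(20) = 0, μ(21) = 1, μ(22) = 1, μ(23) = -1, μ(24) = 0, μ(25) = 0, μ(26) = 1, μ(27) = 0, μ(28) = 0, μ(29) = -1, μ(30) = -1, μ(31) = -1, μ(32) = 0, μ(33) = 1, μ(34) = 1, μ(35) = 1, μ(36) = 0, μ(37) = -1, μ(38) = 1, μ(39) = 1, μ(40) = 0, μ(41) = -1, μ(42) = -1, μ(43) = -1, μ(44) = 0, μ(45) = 0, μ(46) = 1, μ(47) = -1, μ(48) = 0, μ(49) = 0, μ(50) = 0, μ(51) = 1, μ(52) = 0, μ(53) = -1, μ(54) = 0, μ(55) = 1, μ(56) = 0, μ(57) = 1, μ(58) = 1, μ(59) = -1, μ(60) = 0, μ(61) = -1, μ(62) = 1, μ(63) = 0, μ(64) = 0, μ(65) = 1, μ(66) = -1, μ(67) = -1, μ(68) = 0, μ(69) = 1, μ(70) = -1, μ(71) = -1, μ(72) = 0, μ(73) = -1, μ(74) = 1, μ(75) = 0, μ(76) = 0, μ(77) = 1, μ(78) = -1, μ(79) = -1, μ(80) = 0, μ(81) = 0, μ(82) = 1, μ(83) = -1, μ(84) = 0, μ(85) = 1, μ(86) = 1, μ(87) = 1, μ(88) = 0, μ(89) = -1, μ(90) = 0, μ(91) = 1, μ(92) = 0, μ(93) = 1, μ(94) = 1, μ(95) = 1, μ(96) = 0, μ(97) = -1, μ(98) = 0, μ(99) = 0, μ(100) = 0, μ(101) = -1, μ(102) = -1, μ(103) = -1, μ(104) = 0, μ(105) = -1, μ(106) = 1, μ(107) = -1, μ(108) = 0, μ(109) = -1, μ(110) = -1, μ(111) = 1, μ(112) = 0, μ(113) = -1, μ(114) = -1, μ(115) = 1, μ(116) = 0, μ(117) = 0, μ(118) = 1, μ(119) = 1, μ(120) = 0, μ(121) = 0, μ(122) = 1, μ(123) = 1, μ(124) = 0, μ(125) = 0, μ(126) = 0, μ(127) = -1, μ(128) = 0, μ(129) = 1, μ(130) = -1, μ(131) = -1, μ(132) = 0, μ(133) = 1, μ(134) = 1, μ(135) = 0, μ(136) = 0, μ(137) = -1, μ(138) = -1, μ(139) = -1, μ(140) = 0, μ(141) = 1, μ(142) = 1, μ(143) = 1, μ(144) = 0, μ(145) = 1, μ(146) = 1, μ(147) = 0, μ(148) = 0, μ(149) = -1, μ(150) = 0, μ(151) = -1, μ(152) = 0, μ(153) = 0, μ(154) = -1, μ(155) = 1, μ(156) = 0, μ(157) = -1, μ(158) = 1, μ(159) = 1, μ(160) = 0, μ(161) = 1, μ(162) = 0, μ(163) = -1, μ(164) = 0, μ(165) = -1, μ(166) = 1, μ(167) = -1, μ(168) = 0, μ(169) = 0, μ(170) = -1, μ(171) = 0, μ(172) = 0, μ(173) = -1, μ(174) = -1, μ(175) = 0, μ(176) = 0, μ(177) = 1, μ(178) = 1, μ(179) = -1, μ(180) = 0, μ(181) = -1. Summing all 181 values: -4. (Mertens function M(x) = Σ_{n ≤ x} μ(n); on average M(x) should be small (PNT ⟺ M(x) = o(x)).)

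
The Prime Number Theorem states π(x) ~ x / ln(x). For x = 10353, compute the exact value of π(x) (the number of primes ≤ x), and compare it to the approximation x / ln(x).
π(10353) = 1270;  x/ln(x) ≈ 1119.84;  relative error ≈ 11.82%.

Directly count primes up to 10353: π(10353) = 1270. The PNT approximation gives 10353/ln(10353) ≈ 10353/9.24503 ≈ 1119.84. Relative error (π(x) − x/ln(x)) / π(x) ≈ 11.82%; the approximation is known to undercount slightly (Li(x) is a better estimate).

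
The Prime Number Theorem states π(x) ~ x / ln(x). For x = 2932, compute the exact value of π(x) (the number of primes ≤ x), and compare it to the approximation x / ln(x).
π(2932) = 423;  x/ln(x) ≈ 367.26;  relative error ≈ 13.18%.

Directly count primes up to 2932: π(2932) = 423. The PNT approximation gives 2932/ln(2932) ≈ 2932/7.98344 ≈ 367.26. Relative error (π(x) − x/ln(x)) / π(x) ≈ 13.18%; the approximation is known to undercount slightly (Li(x) is a better estimate).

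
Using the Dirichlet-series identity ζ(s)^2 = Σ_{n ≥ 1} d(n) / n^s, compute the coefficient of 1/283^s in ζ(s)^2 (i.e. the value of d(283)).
d(283) = 2

ζ(s)^2 = (Σ 1/m^s)(Σ 1/k^s). The coefficient of 1/n^s in the product is the number of ordered pairs (m, k) with mk = n, which equals d(n). For n = 283, divisors are [1, 283], so d(283) = 2.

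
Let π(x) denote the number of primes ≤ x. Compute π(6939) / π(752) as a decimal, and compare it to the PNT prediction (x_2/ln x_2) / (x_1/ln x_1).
π(6939)/π(752) = 890/133 ≈ 6.6917;  PNT prediction ≈ 6.9091.

π(752) = 133 and π(6939) = 890, so π(6939)/π(752) ≈ 6.6917. The PNT-predicted ratio is (6939/ln(6939)) / (752/ln(752)) ≈ 6.9091. The two agree to within a few percent, as expected.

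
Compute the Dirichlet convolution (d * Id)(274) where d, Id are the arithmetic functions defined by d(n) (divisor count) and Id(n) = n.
(d * Id)(274) = 556

Divisors of 274: [1, 2, 137, 274]. For each d | 274:
  d = 1: d(1) · Id(274/1) = 1 · 274 = 274
  d = 2: d(2) · Id(274/2) = 2 · 137 = 274
  d = 137: d(137) · Id(274/137) = 2 · 2 = 4
  d = 274: d(274) · Id(274/274) = 4 · 1 = 4
Summing: (d * Id)(274) = 274 + 274 + 4 + 4 = 556.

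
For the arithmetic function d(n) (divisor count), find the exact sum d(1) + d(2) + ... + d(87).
Σ_{n ≤ 87} d(n) = 403

Compute d(n) for each 1 ≤ n ≤ 87: d(1) = 1, d(2) = 2, d(3) = 2, d(4) = 3, d(5) = 2, d(6) = 4, d(7) = 2, d(8) = 4, d(9) = 3, d(10) = 4, d(11) = 2, d(12) = 6, d(13) = 2, d(14) = 4, d(15) = 4, d(16) = 5, d(17) = 2, d(18) = 6, d(19) = 2, d(20) = 6, d(21) = 4, d(22) = 4, d(23) = 2, d(24) = 8, d(25) = 3, d(26) = 4, d(27) = 4, d(28) = 6, d(29) = 2, d(30) = 8, d(31) = 2, d(32) = 6, d(33) = 4, d(34) = 4, d(35) = 4, d(36) = 9, d(37) = 2, d(38) = 4, d(39) = 4, d(40) = 8, d(41) = 2, d(42) = 8, d(43) = 2, d(44) = 6, d(45) = 6, d(46) = 4, d(47) = 2, d(48) = 10, d(49) = 3, d(50) = 6, d(51) = 4, d(52) = 6, d(53) = 2, d(54) = 8, d(55) = 4, d(56) = 8, d(57) = 4, d(58) = 4, d(59) = 2, d(60) = 12, d(61) = 2, d(62) = 4, d(63) = 6, d(64) = 7, d(65) = 4, d(66) = 8, d(67) = 2, d(68) = 6, d(69) = 4, d(70) = 8, d(71) = 2, d(72) = 12, d(73) = 2, d(74) = 4, d(75) = 6, d(76) = 6, d(77) = 4, d(78) = 8, d(79) = 2, d(80) = 10, d(81) = 5, d(82) = 4, d(83) = 2, d(84) = 12, d(85) = 4, d(86) = 4, d(87) = 4. Summing all 87 values: 403. (Dirichlet's divisor formula: Σ_{n ≤ x} d(n) = x ln(x) + (2γ − 1) x + O(√x). For x = 87, the asymptotic estimate is ≈ 401.97.)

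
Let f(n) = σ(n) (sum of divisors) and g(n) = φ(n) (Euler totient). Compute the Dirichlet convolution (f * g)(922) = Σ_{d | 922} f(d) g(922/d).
(σ * φ)(922) = 3688

Divisors of 922: [1, 2, 461, 922]. For each d | 922:
  d = 1: σ(1) · φ(922/1) = 1 · 460 = 460
  d = 2: σ(2) · φ(922/2) = 3 · 460 = 1380
  d = 461: σ(461) · φ(922/461) = 462 · 1 = 462
  d = 922: σ(922) · φ(922/922) = 1386 · 1 = 1386
Summing: (σ * φ)(922) = 460 + 1380 + 462 + 1386 = 3688.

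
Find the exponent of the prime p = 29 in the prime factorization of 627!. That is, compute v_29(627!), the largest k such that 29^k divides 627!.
v_29(627!) = 21

Legendre's formula: v_p(n!) = Σ_{k ≥ 1} ⌊n / p^k⌋. For p = 29, n = 627, the terms are:
  ⌊627/29^1⌋ = ⌊627/29⌋ = 21
(the next term ⌊627/29^2⌋ = 0, terminating the sum). Summing: v_29(627!) = 21 = 21.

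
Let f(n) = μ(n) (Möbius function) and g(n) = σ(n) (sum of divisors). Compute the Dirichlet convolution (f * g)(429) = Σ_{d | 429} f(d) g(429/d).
(μ * σ)(429) = 429

Divisors of 429: [1, 3, 11, 13, 33, 39, 143, 429]. For each d | 429:
  d = 1: μ(1) · σ(429/1) = 1 · 672 = 672
  d = 3: μ(3) · σ(429/3) = -1 · 168 = -168
  d = 11: μ(11) · σ(429/11) = -1 · 56 = -56
  d = 13: μ(13) · σ(429/13) = -1 · 48 = -48
  d = 33: μ(33) · σ(429/33) = 1 · 14 = 14
  d = 39: μ(39) · σ(429/39) = 1 · 12 = 12
  d = 143: μ(143) · σ(429/143) = 1 · 4 = 4
  d = 429: μ(429) · σ(429/429) = -1 · 1 = -1
Summing: (μ * σ)(429) = 672 + -168 + -56 + -48 + 14 + 12 + 4 + -1 = 429.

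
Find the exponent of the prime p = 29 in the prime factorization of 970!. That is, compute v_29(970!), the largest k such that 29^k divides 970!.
v_29(970!) = 34

Legendre's formula: v_p(n!) = Σ_{k ≥ 1} ⌊n / p^k⌋. For p = 29, n = 970, the terms are:
  ⌊970/29^1⌋ = ⌊970/29⌋ = 33
  ⌊970/29^2⌋ = ⌊970/841⌋ = 1
(the next term ⌊970/29^3⌋ = 0, terminating the sum). Summing: v_29(970!) = 33 + 1 = 34.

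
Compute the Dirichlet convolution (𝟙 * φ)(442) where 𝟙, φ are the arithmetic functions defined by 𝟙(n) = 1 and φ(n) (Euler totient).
(𝟙 * φ)(442) = 442

Divisors of 442: [1, 2, 13, 17, 26, 34, 221, 442]. For each d | 442:
  d = 1: 𝟙(1) · φ(442/1) = 1 · 192 = 192
  d = 2: 𝟙(2) · φ(442/2) = 1 · 192 = 192
  d = 13: 𝟙(13) · φ(442/13) = 1 · 16 = 16
  d = 17: 𝟙(17) · φ(442/17) = 1 · 12 = 12
  d = 26: 𝟙(26) · φ(442/26) = 1 · 16 = 16
  d = 34: 𝟙(34) · φ(442/34) = 1 · 12 = 12
  d = 221: 𝟙(221) · φ(442/221) = 1 · 1 = 1
  d = 442: 𝟙(442) · φ(442/442) = 1 · 1 = 1
Summing: (𝟙 * φ)(442) = 192 + 192 + 16 + 12 + 16 + 12 + 1 + 1 = 442.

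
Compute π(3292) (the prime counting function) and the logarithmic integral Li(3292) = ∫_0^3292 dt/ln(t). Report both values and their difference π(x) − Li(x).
π(3292) = 462;  Li(3292) ≈ 479.02;  π(x) − Li(x) ≈ -17.02.

Direct count of primes ≤ 3292 gives π(3292) = 462. Numerical evaluation of the logarithmic integral gives Li(3292) ≈ 479.02. The difference π(x) − Li(x) ≈ -17.02 is typically negative for small/moderate x (Li(x) overestimates), though Littlewood's theorem shows this sign changes infinitely often.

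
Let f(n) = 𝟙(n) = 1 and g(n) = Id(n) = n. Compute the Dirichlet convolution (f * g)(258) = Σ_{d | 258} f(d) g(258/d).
(𝟙 * Id)(258) = 528

Divisors of 258: [1, 2, 3, 6, 43, 86, 129, 258]. For each d | 258:
  d = 1: 𝟙(1) · Id(258/1) = 1 · 258 = 258
  d = 2: 𝟙(2) · Id(258/2) = 1 · 129 = 129
  d = 3: 𝟙(3) · Id(258/3) = 1 · 86 = 86
  d = 6: 𝟙(6) · Id(258/6) = 1 · 43 = 43
  d = 43: 𝟙(43) · Id(258/43) = 1 · 6 = 6
  d = 86: 𝟙(86) · Id(258/86) = 1 · 3 = 3
  d = 129: 𝟙(129) · Id(258/129) = 1 · 2 = 2
  d = 258: 𝟙(258) · Id(258/258) = 1 · 1 = 1
Summing: (𝟙 * Id)(258) = 258 + 129 + 86 + 43 + 6 + 3 + 2 + 1 = 528.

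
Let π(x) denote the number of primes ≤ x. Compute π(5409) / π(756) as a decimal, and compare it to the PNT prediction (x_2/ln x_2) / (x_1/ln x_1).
π(5409)/π(756) = 713/133 ≈ 5.3609;  PNT prediction ≈ 5.5169.

π(756) = 133 and π(5409) = 713, so π(5409)/π(756) ≈ 5.3609. The PNT-predicted ratio is (5409/ln(5409)) / (756/ln(756)) ≈ 5.5169. The two agree to within a few percent, as expected.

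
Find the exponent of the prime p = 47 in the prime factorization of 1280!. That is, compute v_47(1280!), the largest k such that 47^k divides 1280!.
v_47(1280!) = 27

Legendre's formula: v_p(n!) = Σ_{k ≥ 1} ⌊n / p^k⌋. For p = 47, n = 1280, the terms are:
  ⌊1280/47^1⌋ = ⌊1280/47⌋ = 27
(the next term ⌊1280/47^2⌋ = 0, terminating the sum). Summing: v_47(1280!) = 27 = 27.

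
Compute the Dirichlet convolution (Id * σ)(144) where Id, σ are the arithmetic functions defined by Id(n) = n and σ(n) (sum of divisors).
(Id * σ)(144) = 4386

Divisors of 144: [1, 2, 3, 4, 6, 8, 9, 12, 16, 18, 24, 36, 48, 72, 144]. For each d | 144:
  d = 1: Id(1) · σ(144/1) = 1 · 403 = 403
  d = 2: Id(2) · σ(144/2) = 2 · 195 = 390
  d = 3: Id(3) · σ(144/3) = 3 · 124 = 372
  d = 4: Id(4) · σ(144/4) = 4 · 91 = 364
  d = 6: Id(6) · σ(144/6) = 6 · 60 = 360
  d = 8: Id(8) · σ(144/8) = 8 · 39 = 312
  d = 9: Id(9) · σ(144/9) = 9 · 31 = 279
  d = 12: Id(12) · σ(144/12) = 12 · 28 = 336
  d = 16: Id(16) · σ(144/16) = 16 · 13 = 208
  d = 18: Id(18) · σ(144/18) = 18 · 15 = 270
  d = 24: Id(24) · σ(144/24) = 24 · 12 = 288
  d = 36: Id(36) · σ(144/36) = 36 · 7 = 252
  d = 48: Id(48) · σ(144/48) = 48 · 4 = 192
  d = 72: Id(72) · σ(144/72) = 72 · 3 = 216
  d = 144: Id(144) · σ(144/144) = 144 · 1 = 144
Summing: (Id * σ)(144) = 403 + 390 + 372 + 364 + 360 + 312 + 279 + 336 + 208 + 270 + 288 + 252 + 192 + 216 + 144 = 4386.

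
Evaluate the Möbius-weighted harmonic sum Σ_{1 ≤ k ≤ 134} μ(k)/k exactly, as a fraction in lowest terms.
Σ μ(k)/k = 1798157260399775266990045811129040783798487774562/262948239526313870385685898536205956450305483726315

Values of μ(k) for 1 ≤ k ≤ 134: μ(1) = 1, μ(2) = -1, μ(3) = -1, μ(5) = -1, μ(6) = 1, μ(7) = -1, μ(10) = 1, μ(11) = -1, μ(13) = -1, μ(14) = 1, μ(15) = 1, μ(17) = -1, μ(19) = -1, μ(21) = 1, μ(22) = 1, μ(23) = -1, μ(26) = 1, μ(29) = -1, μ(30) = -1, μ(31) = -1, μ(33) = 1, μ(34) = 1, μ(35) = 1, μ(37) = -1, μ(38) = 1, μ(39) = 1, μ(41) = -1, μ(42) = -1, μ(43) = -1, μ(46) = 1, μ(47) = -1, μ(51) = 1, μ(53) = -1, μ(55) = 1, μ(57) = 1, μ(58) = 1, μ(59) = -1, μ(61) = -1, μ(62) = 1, μ(65) = 1, μ(66) = -1, μ(67) = -1, μ(69) = 1, μ(70) = -1, μ(71) = -1, μ(73) = -1, μ(74) = 1, μ(77) = 1, μ(78) = -1, μ(79) = -1, μ(82) = 1, μ(83) = -1, μ(85) = 1, μ(86) = 1, μ(87) = 1, μ(89) = -1, μ(91) = 1, μ(93) = 1, μ(94) = 1, μ(95) = 1, μ(97) = -1, μ(101) = -1, μ(102) = -1, μ(103) = -1, μ(105) = -1, μ(106) = 1, μ(107) = -1, μ(109) = -1, μ(110) = -1, μ(111) = 1, μ(113) = -1, μ(114) = -1, μ(115) = 1, μ(118) = 1, μ(119) = 1, μ(122) = 1, μ(123) = 1, μ(127) = -1, μ(129) = 1, μ(130) = -1, μ(131) = -1, μ(133) = 1, μ(134) = 1, with μ = 0 on non-squarefree integers. Summing μ(k)/k for k where μ(k) ≠ 0 gives 1798157260399775266990045811129040783798487774562/262948239526313870385685898536205956450305483726315 ≈ 0.0068. (PNT ⟺ this sum → 0 as n → ∞.)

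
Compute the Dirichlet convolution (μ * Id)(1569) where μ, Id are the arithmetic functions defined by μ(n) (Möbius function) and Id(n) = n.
(μ * Id)(1569) = 1044

Divisors of 1569: [1, 3, 523, 1569]. For each d | 1569:
  d = 1: μ(1) · Id(1569/1) = 1 · 1569 = 1569
  d = 3: μ(3) · Id(1569/3) = -1 · 523 = -523
  d = 523: μ(523) · Id(1569/523) = -1 · 3 = -3
  d = 1569: μ(1569) · Id(1569/1569) = 1 · 1 = 1
Summing: (μ * Id)(1569) = 1569 + -523 + -3 + 1 = 1044.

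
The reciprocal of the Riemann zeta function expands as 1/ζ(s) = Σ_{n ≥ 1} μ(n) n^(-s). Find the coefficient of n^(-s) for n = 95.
μ(95) = 1

Factor n = 95 = 5 · 19. μ(n) = 0 if any exponent ≥ 2 (not squarefree); otherwise μ(n) = (−1)^{ω(n)} where ω(n) is the number of distinct prime factors. Applying: μ(95) = 1.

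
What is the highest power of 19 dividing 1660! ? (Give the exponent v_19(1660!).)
v_19(1660!) = 91

Legendre's formula: v_p(n!) = Σ_{k ≥ 1} ⌊n / p^k⌋. For p = 19, n = 1660, the terms are:
  ⌊1660/19^1⌋ = ⌊1660/19⌋ = 87
  ⌊1660/19^2⌋ = ⌊1660/361⌋ = 4
(the next term ⌊1660/19^3⌋ = 0, terminating the sum). Summing: v_19(1660!) = 87 + 4 = 91.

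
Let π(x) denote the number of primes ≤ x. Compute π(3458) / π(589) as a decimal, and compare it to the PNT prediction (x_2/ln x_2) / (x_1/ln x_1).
π(3458)/π(589) = 483/107 ≈ 4.5140;  PNT prediction ≈ 4.5957.

π(589) = 107 and π(3458) = 483, so π(3458)/π(589) ≈ 4.5140. The PNT-predicted ratio is (3458/ln(3458)) / (589/ln(589)) ≈ 4.5957. The two agree to within a few percent, as expected.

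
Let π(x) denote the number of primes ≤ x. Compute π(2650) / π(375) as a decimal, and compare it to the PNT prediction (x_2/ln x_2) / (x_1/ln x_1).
π(2650)/π(375) = 383/74 ≈ 5.1757;  PNT prediction ≈ 5.3136.

π(375) = 74 and π(2650) = 383, so π(2650)/π(375) ≈ 5.1757. The PNT-predicted ratio is (2650/ln(2650)) / (375/ln(375)) ≈ 5.3136. The two agree to within a few percent, as expected.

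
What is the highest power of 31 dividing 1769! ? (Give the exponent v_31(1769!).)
v_31(1769!) = 58

Legendre's formula: v_p(n!) = Σ_{k ≥ 1} ⌊n / p^k⌋. For p = 31, n = 1769, the terms are:
  ⌊1769/31^1⌋ = ⌊1769/31⌋ = 57
  ⌊1769/31^2⌋ = ⌊1769/961⌋ = 1
(the next term ⌊1769/31^3⌋ = 0, terminating the sum). Summing: v_31(1769!) = 57 + 1 = 58.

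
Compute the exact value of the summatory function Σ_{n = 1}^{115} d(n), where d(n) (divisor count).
Σ_{n ≤ 115} d(n) = 566

Compute d(n) for each 1 ≤ n ≤ 115: d(1) = 1, d(2) = 2, d(3) = 2, d(4) = 3, d(5) = 2, d(6) = 4, d(7) = 2, d(8) = 4, d(9) = 3, d(10) = 4, d(11) = 2, d(12) = 6, d(13) = 2, d(14) = 4, d(15) = 4, d(16) = 5, d(17) = 2, d(18) = 6, d(19) = 2, d(20) = 6, d(21) = 4, d(22) = 4, d(23) = 2, d(24) = 8, d(25) = 3, d(26) = 4, d(27) = 4, d(28) = 6, d(29) = 2, d(30) = 8, d(31) = 2, d(32) = 6, d(33) = 4, d(34) = 4, d(35) = 4, d(36) = 9, d(37) = 2, d(38) = 4, d(39) = 4, d(40) = 8, d(41) = 2, d(42) = 8, d(43) = 2, d(44) = 6, d(45) = 6, d(46) = 4, d(47) = 2, d(48) = 10, d(49) = 3, d(50) = 6, d(51) = 4, d(52) = 6, d(53) = 2, d(54) = 8, d(55) = 4, d(56) = 8, d(57) = 4, d(58) = 4, d(59) = 2, d(60) = 12, d(61) = 2, d(62) = 4, d(63) = 6, d(64) = 7, d(65) = 4, d(66) = 8, d(67) = 2, d(68) = 6, d(69) = 4, d(70) = 8, d(71) = 2, d(72) = 12, d(73) = 2, d(74) = 4, d(75) = 6, d(76) = 6, d(77) = 4, d(78) = 8, d(79) = 2, d(80) = 10, d(81) = 5, d(82) = 4, d(83) = 2, d(84) = 12, d(85) = 4, d(86) = 4, d(87) = 4, d(88) = 8, d(89) = 2, d(90) = 12, d(91) = 4, d(92) = 6, d(93) = 4, d(94) = 4, d(95) = 4, d(96) = 12, d(97) = 2, d(98) = 6, d(99) = 6, d(100) = 9, d(101) = 2, d(102) = 8, d(103) = 2, d(104) = 8, d(105) = 8, d(106) = 4, d(107) = 2, d(108) = 12, d(109) = 2, d(110) = 8, d(111) = 4, d(112) = 10, d(113) = 2, d(114) = 8, d(115) = 4. Summing all 115 values: 566. (Dirichlet's divisor formula: Σ_{n ≤ x} d(n) = x ln(x) + (2γ − 1) x + O(√x). For x = 115, the asymptotic estimate is ≈ 563.43.)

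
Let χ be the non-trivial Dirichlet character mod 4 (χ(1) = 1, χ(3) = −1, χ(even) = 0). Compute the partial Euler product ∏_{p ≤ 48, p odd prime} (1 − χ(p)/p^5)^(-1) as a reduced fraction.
∏ = 7508883803148623376075754946450365737429310788606076172798130278074505/7537845509642297199917174706861149114875564283464393121061743521431552

The odd primes p ≤ 48 are [3, 5, 7, 11, 13, 17, 19, 23, 29, 31, 37, 41, 43, 47]. For each, χ(p) = 1 if p ≡ 1 mod 4, χ(p) = −1 if p ≡ 3 mod 4. Taking (1 − χ(p)/p^5)^(-1) = p^5/(p^5 − χ(p)): (1 − (-1)/3^5)^(-1) · (1 − (1)/5^5)^(-1) · (1 − (-1)/7^5)^(-1) · (1 − (-1)/11^5)^(-1) · (1 − (1)/13^5)^(-1) · (1 − (1)/17^5)^(-1) · (1 − (-1)/19^5)^(-1) · (1 − (-1)/23^5)^(-1) · (1 − (1)/29^5)^(-1) · (1 − (-1)/31^5)^(-1) · (1 − (1)/37^5)^(-1) · (1 − (1)/41^5)^(-1) · (1 − (-1)/43^5)^(-1) · (1 − (-1)/47^5)^(-1) = 7508883803148623376075754946450365737429310788606076172798130278074505/7537845509642297199917174706861149114875564283464393121061743521431552.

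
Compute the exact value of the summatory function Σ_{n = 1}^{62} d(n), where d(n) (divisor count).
Σ_{n ≤ 62} d(n) = 267

Compute d(n) for each 1 ≤ n ≤ 62: d(1) = 1, d(2) = 2, d(3) = 2, d(4) = 3, d(5) = 2, d(6) = 4, d(7) = 2, d(8) = 4, d(9) = 3, d(10) = 4, d(11) = 2, d(12) = 6, d(13) = 2, d(14) = 4, d(15) = 4, d(16) = 5, d(17) = 2, d(18) = 6, d(19) = 2, d(20) = 6, d(21) = 4, d(22) = 4, d(23) = 2, d(24) = 8, d(25) = 3, d(26) = 4, d(27) = 4, d(28) = 6, d(29) = 2, d(30) = 8, d(31) = 2, d(32) = 6, d(33) = 4, d(34) = 4, d(35) = 4, d(36) = 9, d(37) = 2, d(38) = 4, d(39) = 4, d(40) = 8, d(41) = 2, d(42) = 8, d(43) = 2, d(44) = 6, d(45) = 6, d(46) = 4, d(47) = 2, d(48) = 10, d(49) = 3, d(50) = 6, d(51) = 4, d(52) = 6, d(53) = 2, d(54) = 8, d(55) = 4, d(56) = 8, d(57) = 4, d(58) = 4, d(59) = 2, d(60) = 12, d(61) = 2, d(62) = 4. Summing all 62 values: 267. (Dirichlet's divisor formula: Σ_{n ≤ x} d(n) = x ln(x) + (2γ − 1) x + O(√x). For x = 62, the asymptotic estimate is ≈ 265.46.)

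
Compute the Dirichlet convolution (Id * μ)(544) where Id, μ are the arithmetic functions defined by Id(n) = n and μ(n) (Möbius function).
(Id * μ)(544) = 256

Divisors of 544: [1, 2, 4, 8, 16, 17, 32, 34, 68, 136, 272, 544]. For each d | 544:
  d = 1: Id(1) · μ(544/1) = 1 · 0 = 0
  d = 2: Id(2) · μ(544/2) = 2 · 0 = 0
  d = 4: Id(4) · μ(544/4) = 4 · 0 = 0
  d = 8: Id(8) · μ(544/8) = 8 · 0 = 0
  d = 16: Id(16) · μ(544/16) = 16 · 1 = 16
  d = 17: Id(17) · μ(544/17) = 17 · 0 = 0
  d = 32: Id(32) · μ(544/32) = 32 · -1 = -32
  d = 34: Id(34) · μ(544/34) = 34 · 0 = 0
  d = 68: Id(68) · μ(544/68) = 68 · 0 = 0
  d = 136: Id(136) · μ(544/136) = 136 · 0 = 0
  d = 272: Id(272) · μ(544/272) = 272 · -1 = -272
  d = 544: Id(544) · μ(544/544) = 544 · 1 = 544
Summing: (Id * μ)(544) = 0 + 0 + 0 + 0 + 16 + 0 + -32 + 0 + 0 + 0 + -272 + 544 = 256.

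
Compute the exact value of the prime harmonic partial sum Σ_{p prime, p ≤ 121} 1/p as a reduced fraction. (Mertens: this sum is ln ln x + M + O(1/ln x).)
Σ 1/p = 58472171373748331322981543916880425472323867753/31610054640417607788145206291543662493274686990

π(121) = 30, so the primes ≤ 121 are [2, 3, 5, 7, 11, 13, 17, 19, 23, 29, 31, 37, 41, 43, 47, 53, 59, 61, 67, 71, 73, 79, 83, 89, 97, 101, 103, 107, 109, 113]. Summing 1/p over these primes: 58472171373748331322981543916880425472323867753/31610054640417607788145206291543662493274686990 ≈ 1.8498. Mertens estimate ln ln(121) + 0.2615 ≈ 1.8292.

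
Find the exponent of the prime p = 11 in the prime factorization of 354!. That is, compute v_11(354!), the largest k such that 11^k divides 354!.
v_11(354!) = 34

Legendre's formula: v_p(n!) = Σ_{k ≥ 1} ⌊n / p^k⌋. For p = 11, n = 354, the terms are:
  ⌊354/11^1⌋ = ⌊354/11⌋ = 32
  ⌊354/11^2⌋ = ⌊354/121⌋ = 2
(the next term ⌊354/11^3⌋ = 0, terminating the sum). Summing: v_11(354!) = 32 + 2 = 34.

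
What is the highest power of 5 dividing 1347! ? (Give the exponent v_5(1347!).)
v_5(1347!) = 334

Legendre's formula: v_p(n!) = Σ_{k ≥ 1} ⌊n / p^k⌋. For p = 5, n = 1347, the terms are:
  ⌊1347/5^1⌋ = ⌊1347/5⌋ = 269
  ⌊1347/5^2⌋ = ⌊1347/25⌋ = 53
  ⌊1347/5^3⌋ = ⌊1347/125⌋ = 10
  ⌊1347/5^4⌋ = ⌊1347/625⌋ = 2
(the next term ⌊1347/5^5⌋ = 0, terminating the sum). Summing: v_5(1347!) = 269 + 53 + 10 + 2 = 334.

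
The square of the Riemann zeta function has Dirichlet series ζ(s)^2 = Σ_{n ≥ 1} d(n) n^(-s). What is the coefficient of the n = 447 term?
d(447) = 4

ζ(s)^2 = (Σ 1/m^s)(Σ 1/k^s). The coefficient of 1/n^s in the product is the number of ordered pairs (m, k) with mk = n, which equals d(n). For n = 447, divisors are [1, 3, 149, 447], so d(447) = 4.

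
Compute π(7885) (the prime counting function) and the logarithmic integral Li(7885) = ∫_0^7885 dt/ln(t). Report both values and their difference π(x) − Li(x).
π(7885) = 997;  Li(7885) ≈ 1013.61;  π(x) − Li(x) ≈ -16.61.

Direct count of primes ≤ 7885 gives π(7885) = 997. Numerical evaluation of the logarithmic integral gives Li(7885) ≈ 1013.61. The difference π(x) − Li(x) ≈ -16.61 is typically negative for small/moderate x (Li(x) overestimates), though Littlewood's theorem shows this sign changes infinitely often.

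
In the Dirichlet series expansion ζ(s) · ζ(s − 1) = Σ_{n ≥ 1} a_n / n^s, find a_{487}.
σ(487) = 488

In the product (Σ m^0/m^s)(Σ k / k^s) = Σ (Σ_{d | n} d) / n^s, the coefficient of 1/n^s is σ(n) = Σ_{d | n} d. For n = 487, divisors are [1, 487]; summing: σ(487) = 488.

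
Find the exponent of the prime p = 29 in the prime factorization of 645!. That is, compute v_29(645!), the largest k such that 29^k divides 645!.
v_29(645!) = 22

Legendre's formula: v_p(n!) = Σ_{k ≥ 1} ⌊n / p^k⌋. For p = 29, n = 645, the terms are:
  ⌊645/29^1⌋ = ⌊645/29⌋ = 22
(the next term ⌊645/29^2⌋ = 0, terminating the sum). Summing: v_29(645!) = 22 = 22.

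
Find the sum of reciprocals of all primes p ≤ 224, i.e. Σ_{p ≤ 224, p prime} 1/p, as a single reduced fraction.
Σ 1/p = 718699639327957473429492425322377115938612460993073775465130392853544377727917042657991/367009731827331916465034565550136732339800312955331782619462457039988073311157667212930

π(224) = 48, so the primes ≤ 224 are [2, 3, 5, 7, 11, 13, 17, 19, 23, 29, 31, 37, 41, 43, 47, 53, 59, 61, 67, 71, 73, 79, 83, 89, 97, 101, 103, 107, 109, 113, 127, 131, 137, 139, 149, 151, 157, 163, 167, 173, 179, 181, 191, 193, 197, 199, 211, 223]. Summing 1/p over these primes: 718699639327957473429492425322377115938612460993073775465130392853544377727917042657991/367009731827331916465034565550136732339800312955331782619462457039988073311157667212930 ≈ 1.9583. Mertens estimate ln ln(224) + 0.2615 ≈ 1.9501.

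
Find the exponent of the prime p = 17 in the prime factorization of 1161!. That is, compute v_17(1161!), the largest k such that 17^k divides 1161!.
v_17(1161!) = 72

Legendre's formula: v_p(n!) = Σ_{k ≥ 1} ⌊n / p^k⌋. For p = 17, n = 1161, the terms are:
  ⌊1161/17^1⌋ = ⌊1161/17⌋ = 68
  ⌊1161/17^2⌋ = ⌊1161/289⌋ = 4
(the next term ⌊1161/17^3⌋ = 0, terminating the sum). Summing: v_17(1161!) = 68 + 4 = 72.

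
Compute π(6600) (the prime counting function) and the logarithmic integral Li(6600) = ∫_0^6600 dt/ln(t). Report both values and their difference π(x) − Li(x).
π(6600) = 853;  Li(6600) ≈ 869.00;  π(x) − Li(x) ≈ -16.00.

Direct count of primes ≤ 6600 gives π(6600) = 853. Numerical evaluation of the logarithmic integral gives Li(6600) ≈ 869.00. The difference π(x) − Li(x) ≈ -16.00 is typically negative for small/moderate x (Li(x) overestimates), though Littlewood's theorem shows this sign changes infinitely often.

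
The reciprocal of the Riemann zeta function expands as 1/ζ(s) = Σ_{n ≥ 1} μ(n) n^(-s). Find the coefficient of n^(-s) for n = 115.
μ(115) = 1

Factor n = 115 = 5 · 23. μ(n) = 0 if any exponent ≥ 2 (not squarefree); otherwise μ(n) = (−1)^{ω(n)} where ω(n) is the number of distinct prime factors. Applying: μ(115) = 1.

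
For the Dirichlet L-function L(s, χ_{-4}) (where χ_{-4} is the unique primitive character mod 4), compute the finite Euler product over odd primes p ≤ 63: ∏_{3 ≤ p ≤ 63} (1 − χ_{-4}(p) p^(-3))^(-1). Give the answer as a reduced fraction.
∏ = 126115667482028600084463789626710364805572778792731/130156894276470431285217911893722225289762827141120

The odd primes p ≤ 63 are [3, 5, 7, 11, 13, 17, 19, 23, 29, 31, 37, 41, 43, 47, 53, 59, 61]. For each, χ(p) = 1 if p ≡ 1 mod 4, χ(p) = −1 if p ≡ 3 mod 4. Taking (1 − χ(p)/p^3)^(-1) = p^3/(p^3 − χ(p)): (1 − (-1)/3^3)^(-1) · (1 − (1)/5^3)^(-1) · (1 − (-1)/7^3)^(-1) · (1 − (-1)/11^3)^(-1) · (1 − (1)/13^3)^(-1) · (1 − (1)/17^3)^(-1) · (1 − (-1)/19^3)^(-1) · (1 − (-1)/23^3)^(-1) · (1 − (1)/29^3)^(-1) · (1 − (-1)/31^3)^(-1) · (1 − (1)/37^3)^(-1) · (1 − (1)/41^3)^(-1) · (1 − (-1)/43^3)^(-1) · (1 − (-1)/47^3)^(-1) · (1 − (1)/53^3)^(-1) · (1 − (-1)/59^3)^(-1) · (1 − (1)/61^3)^(-1) = 126115667482028600084463789626710364805572778792731/130156894276470431285217911893722225289762827141120.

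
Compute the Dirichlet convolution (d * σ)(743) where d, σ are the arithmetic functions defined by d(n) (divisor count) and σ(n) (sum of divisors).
(d * σ)(743) = 746

Divisors of 743: [1, 743]. For each d | 743:
  d = 1: d(1) · σ(743/1) = 1 · 744 = 744
  d = 743: d(743) · σ(743/743) = 2 · 1 = 2
Summing: (d * σ)(743) = 744 + 2 = 746.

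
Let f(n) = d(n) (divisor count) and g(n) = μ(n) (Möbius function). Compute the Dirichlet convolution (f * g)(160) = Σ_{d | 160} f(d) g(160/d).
(d * μ)(160) = 1

Divisors of 160: [1, 2, 4, 5, 8, 10, 16, 20, 32, 40, 80, 160]. For each d | 160:
  d = 1: d(1) · μ(160/1) = 1 · 0 = 0
  d = 2: d(2) · μ(160/2) = 2 · 0 = 0
  d = 4: d(4) · μ(160/4) = 3 · 0 = 0
  d = 5: d(5) · μ(160/5) = 2 · 0 = 0
  d = 8: d(8) · μ(160/8) = 4 · 0 = 0
  d = 10: d(10) · μ(160/10) = 4 · 0 = 0
  d = 16: d(16) · μ(160/16) = 5 · 1 = 5
  d = 20: d(20) · μ(160/20) = 6 · 0 = 0
  d = 32: d(32) · μ(160/32) = 6 · -1 = -6
  d = 40: d(40) · μ(160/40) = 8 · 0 = 0
  d = 80: d(80) · μ(160/80) = 10 · -1 = -10
  d = 160: d(160) · μ(160/160) = 12 · 1 = 12
Summing: (d * μ)(160) = 0 + 0 + 0 + 0 + 0 + 0 + 5 + 0 + -6 + 0 + -10 + 12 = 1.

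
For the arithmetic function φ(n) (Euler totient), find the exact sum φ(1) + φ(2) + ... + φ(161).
Σ_{n ≤ 161} φ(n) = 7938

Compute φ(n) for each 1 ≤ n ≤ 161: φ(1) = 1, φ(2) = 1, φ(3) = 2, φ(4) = 2, φ(5) = 4, φ(6) = 2, φ(7) = 6, φ(8) = 4, φ(9) = 6, φ(10) = 4, φ(11) = 10, φ(12) = 4, φ(13) = 12, φ(14) = 6, φ(15) = 8, φ(16) = 8, φ(17) = 16, φ(18) = 6, φ(19) = 18, φ(20) = 8, φ(21) = 12, φ(22) = 10, φ(23) = 22, φ(24) = 8, φ(25) = 20, φ(26) = 12, φ(27) = 18, φ(28) = 12, φ(29) = 28, φ(30) = 8, φ(31) = 30, φ(32) = 16, φ(33) = 20, φ(34) = 16, φ(35) = 24, φ(36) = 12, φ(37) = 36, φ(38) = 18, φ(39) = 24, φ(40) = 16, φ(41) = 40, φ(42) = 12, φ(43) = 42, φ(44) = 20, φ(45) = 24, φ(46) = 22, φ(47) = 46, φ(48) = 16, φ(49) = 42, φ(50) = 20, φ(51) = 32, φ(52) = 24, φ(53) = 52, φ(54) = 18, φ(55) = 40, φ(56) = 24, φ(57) = 36, φ(58) = 28, φ(59) = 58, φ(60) = 16, φ(61) = 60, φ(62) = 30, φ(63) = 36, φ(64) = 32, φ(65) = 48, φ(66) = 20, φ(67) = 66, φ(68) = 32, φ(69) = 44, φ(70) = 24, φ(71) = 70, φ(72) = 24, φ(73) = 72, φ(74) = 36, φ(75) = 40, φ(76) = 36, φ(77) = 60, φ(78) = 24, φ(79) = 78, φ(80) = 32, φ(81) = 54, φ(82) = 40, φ(83) = 82, φ(84) = 24, φ(85) = 64, φ(86) = 42, φ(87) = 56, φ(88) = 40, φ(89) = 88, φ(90) = 24, φ(91) = 72, φ(92) = 44, φ(93) = 60, φ(94) = 46, φ(95) = 72, φ(96) = 32, φ(97) = 96, φ(98) = 42, φ(99) = 60, φ(100) = 40, φ(101) = 100, φ(102) = 32, φ(103) = 102, φ(104) = 48, φ(105) = 48, φ(106) = 52, φ(107) = 106, φ(108) = 36, φ(109) = 108, φ(110) = 40, φ(111) = 72, φ(112) = 48, φ(113) = 112, φ(114) = 36, φ(115) = 88, φ(116) = 56, φ(117) = 72, φ(118) = 58, φ(119) = 96, φ(120) = 32, φ(121) = 110, φ(122) = 60, φ(123) = 80, φ(124) = 60, φ(125) = 100, φ(126) = 36, φ(127) = 126, φ(128) = 64, φ(129) = 84, φ(130) = 48, φ(131) = 130, φ(132) = 40, φ(133) = 108, φ(134) = 66, φ(135) = 72, φ(136) = 64, φ(137) = 136, φ(138) = 44, φ(139) = 138, φ(140) = 48, φ(141) = 92, φ(142) = 70, φ(143) = 120, φ(144) = 48, φ(145) = 112, φ(146) = 72, φ(147) = 84, φ(148) = 72, φ(149) = 148, φ(150) = 40, φ(151) = 150, φ(152) = 72, φ(153) = 96, φ(154) = 60, φ(155) = 120, φ(156) = 48, φ(157) = 156, φ(158) = 78, φ(159) = 104, φ(160) = 64, φ(161) = 132. Summing all 161 values: 7938. (Average order: Σ_{n ≤ x} φ(n) ~ (3/π²) x². For x = 161, (3/π²)·161² ≈ 7879.04.)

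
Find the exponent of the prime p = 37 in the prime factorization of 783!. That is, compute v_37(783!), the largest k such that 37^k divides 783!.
v_37(783!) = 21

Legendre's formula: v_p(n!) = Σ_{k ≥ 1} ⌊n / p^k⌋. For p = 37, n = 783, the terms are:
  ⌊783/37^1⌋ = ⌊783/37⌋ = 21
(the next term ⌊783/37^2⌋ = 0, terminating the sum). Summing: v_37(783!) = 21 = 21.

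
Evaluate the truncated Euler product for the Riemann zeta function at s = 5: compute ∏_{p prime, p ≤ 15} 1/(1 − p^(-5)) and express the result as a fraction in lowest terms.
∏ = 2548391272552125/2457639696903844

The primes p ≤ 15 are [2, 3, 5, 7, 11, 13]. For each prime, (1 − 1/p^5)^(-1) = p^5 / (p^5 − 1). The product is (1 − 1/2^5)^(-1), (1 − 1/3^5)^(-1), (1 − 1/5^5)^(-1), (1 − 1/7^5)^(-1), (1 − 1/11^5)^(-1), (1 − 1/13^5)^(-1) = ∏ p^5 / (p^5 − 1) = 2548391272552125/2457639696903844.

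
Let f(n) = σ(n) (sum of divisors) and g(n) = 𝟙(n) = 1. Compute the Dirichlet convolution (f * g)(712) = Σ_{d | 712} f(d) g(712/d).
(σ * 𝟙)(712) = 2366

Divisors of 712: [1, 2, 4, 8, 89, 178, 356, 712]. For each d | 712:
  d = 1: σ(1) · 𝟙(712/1) = 1 · 1 = 1
  d = 2: σ(2) · 𝟙(712/2) = 3 · 1 = 3
  d = 4: σ(4) · 𝟙(712/4) = 7 · 1 = 7
  d = 8: σ(8) · 𝟙(712/8) = 15 · 1 = 15
  d = 89: σ(89) · 𝟙(712/89) = 90 · 1 = 90
  d = 178: σ(178) · 𝟙(712/178) = 270 · 1 = 270
  d = 356: σ(356) · 𝟙(712/356) = 630 · 1 = 630
  d = 712: σ(712) · 𝟙(712/712) = 1350 · 1 = 1350
Summing: (σ * 𝟙)(712) = 1 + 3 + 7 + 15 + 90 + 270 + 630 + 1350 = 2366.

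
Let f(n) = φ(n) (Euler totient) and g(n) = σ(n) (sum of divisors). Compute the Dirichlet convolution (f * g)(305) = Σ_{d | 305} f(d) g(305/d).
(φ * σ)(305) = 1220

Divisors of 305: [1, 5, 61, 305]. For each d | 305:
  d = 1: φ(1) · σ(305/1) = 1 · 372 = 372
  d = 5: φ(5) · σ(305/5) = 4 · 62 = 248
  d = 61: φ(61) · σ(305/61) = 60 · 6 = 360
  d = 305: φ(305) · σ(305/305) = 240 · 1 = 240
Summing: (φ * σ)(305) = 372 + 248 + 360 + 240 = 1220.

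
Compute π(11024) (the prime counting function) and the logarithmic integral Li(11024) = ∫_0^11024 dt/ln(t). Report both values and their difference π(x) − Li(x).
π(11024) = 1336;  Li(11024) ≈ 1356.72;  π(x) − Li(x) ≈ -20.72.

Direct count of primes ≤ 11024 gives π(11024) = 1336. Numerical evaluation of the logarithmic integral gives Li(11024) ≈ 1356.72. The difference π(x) − Li(x) ≈ -20.72 is typically negative for small/moderate x (Li(x) overestimates), though Littlewood's theorem shows this sign changes infinitely often.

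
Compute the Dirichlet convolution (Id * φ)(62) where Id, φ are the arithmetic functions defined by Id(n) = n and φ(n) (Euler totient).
(Id * φ)(62) = 183

Divisors of 62: [1, 2, 31, 62]. For each d | 62:
  d = 1: Id(1) · φ(62/1) = 1 · 30 = 30
  d = 2: Id(2) · φ(62/2) = 2 · 30 = 60
  d = 31: Id(31) · φ(62/31) = 31 · 1 = 31
  d = 62: Id(62) · φ(62/62) = 62 · 1 = 62
Summing: (Id * φ)(62) = 30 + 60 + 31 + 62 = 183.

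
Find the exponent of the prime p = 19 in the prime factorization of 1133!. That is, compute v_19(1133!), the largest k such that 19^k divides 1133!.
v_19(1133!) = 62

Legendre's formula: v_p(n!) = Σ_{k ≥ 1} ⌊n / p^k⌋. For p = 19, n = 1133, the terms are:
  ⌊1133/19^1⌋ = ⌊1133/19⌋ = 59
  ⌊1133/19^2⌋ = ⌊1133/361⌋ = 3
(the next term ⌊1133/19^3⌋ = 0, terminating the sum). Summing: v_19(1133!) = 59 + 3 = 62.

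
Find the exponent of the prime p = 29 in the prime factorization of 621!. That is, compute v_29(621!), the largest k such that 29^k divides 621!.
v_29(621!) = 21

Legendre's formula: v_p(n!) = Σ_{k ≥ 1} ⌊n / p^k⌋. For p = 29, n = 621, the terms are:
  ⌊621/29^1⌋ = ⌊621/29⌋ = 21
(the next term ⌊621/29^2⌋ = 0, terminating the sum). Summing: v_29(621!) = 21 = 21.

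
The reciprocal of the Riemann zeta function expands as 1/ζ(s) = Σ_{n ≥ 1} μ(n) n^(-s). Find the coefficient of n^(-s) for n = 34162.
μ(34162) = 1

Factor n = 34162 = 2 · 19 · 29 · 31. μ(n) = 0 if any exponent ≥ 2 (not squarefree); otherwise μ(n) = (−1)^{ω(n)} where ω(n) is the number of distinct prime factors. Applying: μ(34162) = 1.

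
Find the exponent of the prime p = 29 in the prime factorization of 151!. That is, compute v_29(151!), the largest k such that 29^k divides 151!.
v_29(151!) = 5

Legendre's formula: v_p(n!) = Σ_{k ≥ 1} ⌊n / p^k⌋. For p = 29, n = 151, the terms are:
  ⌊151/29^1⌋ = ⌊151/29⌋ = 5
(the next term ⌊151/29^2⌋ = 0, terminating the sum). Summing: v_29(151!) = 5 = 5.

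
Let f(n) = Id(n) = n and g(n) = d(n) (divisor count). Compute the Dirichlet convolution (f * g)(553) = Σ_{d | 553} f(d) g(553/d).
(Id * d)(553) = 729

Divisors of 553: [1, 7, 79, 553]. For each d | 553:
  d = 1: Id(1) · d(553/1) = 1 · 4 = 4
  d = 7: Id(7) · d(553/7) = 7 · 2 = 14
  d = 79: Id(79) · d(553/79) = 79 · 2 = 158
  d = 553: Id(553) · d(553/553) = 553 · 1 = 553
Summing: (Id * d)(553) = 4 + 14 + 158 + 553 = 729.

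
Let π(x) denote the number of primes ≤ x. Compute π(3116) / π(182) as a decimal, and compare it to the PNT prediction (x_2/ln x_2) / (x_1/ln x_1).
π(3116)/π(182) = 443/42 ≈ 10.5476;  PNT prediction ≈ 11.0758.

π(182) = 42 and π(3116) = 443, so π(3116)/π(182) ≈ 10.5476. The PNT-predicted ratio is (3116/ln(3116)) / (182/ln(182)) ≈ 11.0758. The two agree to within a few percent, as expected.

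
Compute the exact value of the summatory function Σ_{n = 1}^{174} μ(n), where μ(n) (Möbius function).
Σ_{n ≤ 174} μ(n) = -4

Compute μ(n) for each 1 ≤ n ≤ 174: μ(1) = 1, μ(2) = -1, μ(3) = -1, μ(4) = 0, μ(5) = -1, μ(6) = 1, μ(7) = -1, μ(8) = 0, μ(9) = 0, μ(10) = 1, μ(11) = -1, μ(12) = 0, μ(13) = -1, μ(14) = 1, μ(15) = 1, μ(16) = 0, μ(17) = -1, μ(18) = 0, μ(19) = -1, μ(20) = 0, μ(21) = 1, μ(22) = 1, μ(23) = -1, μ(24) = 0, μ(25) = 0, μ(26) = 1, μ(27) = 0, μ(28) = 0, μ(29) = -1, μ(30) = -1, μ(31) = -1, μ(32) = 0, μ(33) = 1, μ(34) = 1, μ(35) = 1, μ(36) = 0, μ(37) = -1, μ(38) = 1, μ(39) = 1, μ(40) = 0, μ(41) = -1, μ(42) = -1, μ(43) = -1, μ(44) = 0, μ(45) = 0, μ(46) = 1, μ(47) = -1, μ(48) = 0, μ(49) = 0, μ(50) = 0, μ(51) = 1, μ(52) = 0, μ(53) = -1, μ(54) = 0, μ(55) = 1, μ(56) = 0, μ(57) = 1, μ(58) = 1, μ(59) = -1, μ(60) = 0, μ(61) = -1, μ(62) = 1, μ(63) = 0, μ(64) = 0, μ(65) = 1, μ(66) = -1, μ(67) = -1, μ(68) = 0, μ(69) = 1, μ(70) = -1, μ(71) = -1, μ(72) = 0, μ(73) = -1, μ(74) = 1, μ(75) = 0, μ(76) = 0, μ(77) = 1, μ(78) = -1, μ(79) = -1, μ(80) = 0, μ(81) = 0, μ(82) = 1, μ(83) = -1, μ(84) = 0, μ(85) = 1, μ(86) = 1, μ(87) = 1, μ(88) = 0, μ(89) = -1, μ(90) = 0, μ(91) = 1, μ(92) = 0, μ(93) = 1, μ(94) = 1, μ(95) = 1, μ(96) = 0, μ(97) = -1, μ(98) = 0, μ(99) = 0, μ(100) = 0, μ(101) = -1, μ(102) = -1, μ(103) = -1, μ(104) = 0, μ(105) = -1, μ(106) = 1, μ(107) = -1, μ(108) = 0, μ(109) = -1, μ(110) = -1, μ(111) = 1, μ(112) = 0, μ(113) = -1, μ(114) = -1, μ(115) = 1, μ(116) = 0, μ(117) = 0, μ(118) = 1, μ(119) = 1, μ(120) = 0, μ(121) = 0, μ(122) = 1, μ(123) = 1, μ(124) = 0, μ(125) = 0, μ(126) = 0, μ(127) = -1, μ(128) = 0, μ(129) = 1, μ(130) = -1, μ(131) = -1, μ(132) = 0, μ(133) = 1, μ(134) = 1, μ(135) = 0, μ(136) = 0, μ(137) = -1, μ(138) = -1, μ(139) = -1, μ(140) = 0, μ(141) = 1, μ(142) = 1, μ(143) = 1, μ(144) = 0, μ(145) = 1, μ(146) = 1, μ(147) = 0, μ(148) = 0, μ(149) = -1, μ(150) = 0, μ(151) = -1, μ(152) = 0, μ(153) = 0, μ(154) = -1, μ(155) = 1, μ(156) = 0, μ(157) = -1, μ(158) = 1, μ(159) = 1, μ(160) = 0, μ(161) = 1, μ(162) = 0, μ(163) = -1, μ(164) = 0, μ(165) = -1, μ(166) = 1, μ(167) = -1, μ(168) = 0, μ(169) = 0, μ(170) = -1, μ(171) = 0, μ(172) = 0, μ(173) = -1, μ(174) = -1. Summing all 174 values: -4. (Mertens function M(x) = Σ_{n ≤ x} μ(n); on average M(x) should be small (PNT ⟺ M(x) = o(x)).)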